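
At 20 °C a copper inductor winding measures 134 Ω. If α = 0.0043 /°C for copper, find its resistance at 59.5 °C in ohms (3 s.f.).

ΔT = 59.5 − 20 = 39.5 °C
R = R₀(1 + αΔT) = 134 × (1 + 0.0043×39.5) = 134 × 1.17 = 157 Ω

157 Ω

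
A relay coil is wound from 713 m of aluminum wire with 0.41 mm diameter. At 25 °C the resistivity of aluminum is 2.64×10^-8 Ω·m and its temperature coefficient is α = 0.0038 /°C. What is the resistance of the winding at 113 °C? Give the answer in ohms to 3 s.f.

A = π(d/2)² = π(2.0500e-04 m)² = 1.320e-07 m²
R₍25°C₎ = ρL/A = (2.64×10^-8)(713)/(1.320e-07) = 142.6 Ω
R = R₀(1 + αΔT) = 142.6(1 + 0.0038×88) = 190 Ω

190 Ω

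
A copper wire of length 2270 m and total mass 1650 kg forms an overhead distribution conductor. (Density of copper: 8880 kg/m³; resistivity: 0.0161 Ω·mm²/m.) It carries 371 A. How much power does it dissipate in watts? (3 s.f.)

61500 W

ρ = 0.0161 Ω·mm²/m = 1.61×10^-8 Ω·m
A = m/(density·L) = 1650/(8880×2270) = 8.1855e-05 m²
R = ρL/A = (1.61×10^-8)(2270)/(8.1855e-05) = 0.4465 Ω
P = I²R = (371)² × 0.4465 = 61500 W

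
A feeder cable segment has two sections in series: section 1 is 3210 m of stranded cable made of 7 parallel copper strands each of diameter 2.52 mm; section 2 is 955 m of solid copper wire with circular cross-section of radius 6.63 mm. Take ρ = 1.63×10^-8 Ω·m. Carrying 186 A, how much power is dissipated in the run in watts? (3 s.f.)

Section 1: A_strand = π(1.2600e-03)² = 4.988e-06 m²; R₁ = ρL/(N·A_s) = (1.63×10^-8)(3210)/(7×4.988e-06) = 1.499 Ω
Section 2: A = πr² = π(6.6300e-03 m)² = 1.381e-04 m²
R₂ = (1.63×10^-8)(955)/(1.381e-04) = 0.1127 Ω
R = R₁ + R₂ = 1.611 Ω
P = I²R = (186)² × 1.611 = 55700 W

55700 W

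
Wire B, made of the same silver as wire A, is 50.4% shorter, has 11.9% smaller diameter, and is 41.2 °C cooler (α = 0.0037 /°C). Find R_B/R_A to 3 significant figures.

0.542

R ∝ ρL/d² with ρ ∝ (1+αΔT), so R_B/R_A = (1 − 50.4/100) × (1 − 11.9/100)⁻² × (1 − 0.0037×41.2)
= 0.496 × 1.288 × 0.8476 = 0.542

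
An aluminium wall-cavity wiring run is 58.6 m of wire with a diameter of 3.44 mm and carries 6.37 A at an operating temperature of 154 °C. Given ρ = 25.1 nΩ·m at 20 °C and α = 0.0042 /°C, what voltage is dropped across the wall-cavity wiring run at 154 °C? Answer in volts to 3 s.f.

ρ = 25.1 nΩ·m = 2.51×10^-8 Ω·m
A = π(d/2)² = π(1.7200e-03 m)² = 9.294e-06 m²
R₍20₎ = ρL/A = (2.51×10^-8)(58.6)/(9.294e-06) = 0.1583 Ω
R₍154₎ = R₍20₎(1 + αΔT) = 0.1583 × (1 + 0.0042×134) = 0.2473 Ω
V = IR = 6.37 × 0.2473 = 1.58 V

1.58 V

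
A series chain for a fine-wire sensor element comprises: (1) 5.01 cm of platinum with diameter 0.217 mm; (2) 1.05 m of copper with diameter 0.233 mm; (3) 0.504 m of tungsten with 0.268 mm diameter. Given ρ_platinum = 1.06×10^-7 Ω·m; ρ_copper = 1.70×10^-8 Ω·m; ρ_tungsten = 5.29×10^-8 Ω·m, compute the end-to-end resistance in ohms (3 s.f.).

1.03 Ω

Seg 1: A = π(d/2)² = π(1.0850e-04 m)² = 3.698e-08 m²
R_1 = (1.06×10^-7)(0.0501)/(3.698e-08) = 0.1436 Ω
Seg 2: A = π(d/2)² = π(1.1650e-04 m)² = 4.264e-08 m²
R_2 = (1.70×10^-8)(1.05)/(4.264e-08) = 0.4186 Ω
Seg 3: A = π(d/2)² = π(1.3400e-04 m)² = 5.641e-08 m²
R_3 = (5.29×10^-8)(0.504)/(5.641e-08) = 0.4726 Ω
R_total = R_1 + R_2 + R_3 = 1.03 Ω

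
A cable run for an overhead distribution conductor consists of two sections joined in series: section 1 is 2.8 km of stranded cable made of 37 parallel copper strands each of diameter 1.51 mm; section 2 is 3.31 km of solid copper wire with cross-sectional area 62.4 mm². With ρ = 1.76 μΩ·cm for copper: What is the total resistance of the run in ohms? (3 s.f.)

ρ = 1.76 μΩ·cm = 1.76×10^-8 Ω·m
Section 1: A_strand = π(7.5500e-04)² = 1.791e-06 m²; R₁ = ρL/(N·A_s) = (1.76×10^-8)(2800)/(37×1.791e-06) = 0.7437 Ω
Section 2: A = 62.4 mm² = 6.240e-05 m²
R₂ = (1.76×10^-8)(3310)/(6.240e-05) = 0.9336 Ω
R = R₁ + R₂ = 1.68 Ω

1.68 Ω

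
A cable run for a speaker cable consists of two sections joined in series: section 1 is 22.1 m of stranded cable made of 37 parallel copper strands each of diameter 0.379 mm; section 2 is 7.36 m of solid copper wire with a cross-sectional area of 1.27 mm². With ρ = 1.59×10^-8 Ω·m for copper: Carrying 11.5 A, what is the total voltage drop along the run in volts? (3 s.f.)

Section 1: A_strand = π(1.8950e-04)² = 1.128e-07 m²; R₁ = ρL/(N·A_s) = (1.59×10^-8)(22.1)/(37×1.128e-07) = 0.08418 Ω
Section 2: A = 1.27 mm² = 1.270e-06 m²
R₂ = (1.59×10^-8)(7.36)/(1.270e-06) = 0.09214 Ω
R = R₁ + R₂ = 0.1763 Ω
V = IR = 11.5 × 0.1763 = 2.03 V

2.03 V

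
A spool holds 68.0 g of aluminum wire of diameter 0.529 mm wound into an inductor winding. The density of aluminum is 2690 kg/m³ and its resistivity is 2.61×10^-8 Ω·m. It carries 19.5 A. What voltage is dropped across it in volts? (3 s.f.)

A = π(d/2)² = π(2.6450e-04 m)² = 2.1979e-07 m²
L = m/(density·A) = 0.068/(2690×2.1979e-07) = 115 m
R = ρL/A = (2.61×10^-8)(115)/(2.1979e-07) = 13.66 Ω
V = IR = 19.5 × 13.66 = 266 V

266 V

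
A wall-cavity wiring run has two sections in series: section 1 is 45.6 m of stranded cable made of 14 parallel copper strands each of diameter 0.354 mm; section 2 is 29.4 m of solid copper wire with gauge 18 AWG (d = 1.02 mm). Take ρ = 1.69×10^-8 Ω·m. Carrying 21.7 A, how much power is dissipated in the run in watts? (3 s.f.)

Section 1: A_strand = π(1.7700e-04)² = 9.842e-08 m²; R₁ = ρL/(N·A_s) = (1.69×10^-8)(45.6)/(14×9.842e-08) = 0.5593 Ω
Section 2: A = π(1.02/2 mm)² = π(5.1000e-04 m)² = 8.171e-07 m²
R₂ = (1.69×10^-8)(29.4)/(8.171e-07) = 0.6081 Ω
R = R₁ + R₂ = 1.167 Ω
P = I²R = (21.7)² × 1.167 = 550 W

550 W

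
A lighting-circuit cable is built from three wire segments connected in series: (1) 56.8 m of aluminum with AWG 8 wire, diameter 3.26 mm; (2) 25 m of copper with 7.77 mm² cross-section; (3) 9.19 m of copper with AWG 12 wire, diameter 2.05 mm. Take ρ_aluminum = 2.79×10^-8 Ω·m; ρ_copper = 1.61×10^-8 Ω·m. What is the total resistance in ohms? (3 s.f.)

0.286 Ω

Seg 1: A = π(3.26/2 mm)² = π(1.6300e-03 m)² = 8.347e-06 m²
R_1 = (2.79×10^-8)(56.8)/(8.347e-06) = 0.1899 Ω
Seg 2: A = 7.77 mm² = 7.770e-06 m²
R_2 = (1.61×10^-8)(25)/(7.770e-06) = 0.0518 Ω
Seg 3: A = π(2.05/2 mm)² = π(1.0250e-03 m)² = 3.301e-06 m²
R_3 = (1.61×10^-8)(9.19)/(3.301e-06) = 0.04483 Ω
R_total = R_1 + R_2 + R_3 = 0.286 Ω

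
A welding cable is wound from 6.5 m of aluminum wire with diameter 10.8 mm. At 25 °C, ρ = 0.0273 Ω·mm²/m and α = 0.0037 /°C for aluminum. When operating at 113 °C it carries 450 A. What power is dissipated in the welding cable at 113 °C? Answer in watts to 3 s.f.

520 W

ρ = 0.0273 Ω·mm²/m = 2.73×10^-8 Ω·m
A = π(d/2)² = π(5.4000e-03 m)² = 9.161e-05 m²
R₍25₎ = ρL/A = (2.73×10^-8)(6.5)/(9.161e-05) = 0.001937 Ω
R₍113₎ = R₍25₎(1 + αΔT) = 0.001937 × (1 + 0.0037×88) = 0.002568 Ω
P = I²R = (450)² × 0.002568 = 520 W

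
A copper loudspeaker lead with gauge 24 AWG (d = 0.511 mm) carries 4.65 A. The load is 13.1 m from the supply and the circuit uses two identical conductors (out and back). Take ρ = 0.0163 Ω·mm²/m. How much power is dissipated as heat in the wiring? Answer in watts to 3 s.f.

45.0 W

ρ = 0.0163 Ω·mm²/m = 1.63×10^-8 Ω·m
A = π(0.511/2 mm)² = π(2.5550e-04 m)² = 2.051e-07 m²
Total conductor length (both ways) L = 2 × 13.1 = 26.2 m
R = ρL/A = (1.63×10^-8)(26.2)/(2.051e-07) = 2.082 Ω
P = I²R = (4.65)² × 2.082 = 45.0 W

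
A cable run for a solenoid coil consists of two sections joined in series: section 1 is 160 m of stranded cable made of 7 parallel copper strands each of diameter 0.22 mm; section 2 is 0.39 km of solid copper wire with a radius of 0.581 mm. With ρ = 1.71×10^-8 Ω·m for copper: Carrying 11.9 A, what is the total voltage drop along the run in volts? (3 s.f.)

Section 1: A_strand = π(1.1000e-04)² = 3.801e-08 m²; R₁ = ρL/(N·A_s) = (1.71×10^-8)(160)/(7×3.801e-08) = 10.28 Ω
Section 2: A = πr² = π(5.8100e-04 m)² = 1.060e-06 m²
R₂ = (1.71×10^-8)(390)/(1.060e-06) = 6.289 Ω
R = R₁ + R₂ = 16.57 Ω
V = IR = 11.9 × 16.57 = 197 V

197 V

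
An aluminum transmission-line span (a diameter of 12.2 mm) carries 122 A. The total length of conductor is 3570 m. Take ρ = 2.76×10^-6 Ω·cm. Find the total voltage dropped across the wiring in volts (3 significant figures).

ρ = 2.76×10^-6 Ω·cm = 2.76×10^-8 Ω·m
A = π(d/2)² = π(6.1000e-03 m)² = 1.169e-04 m²
R = ρL/A = (2.76×10^-8)(3570)/(1.169e-04) = 0.8429 Ω
V = IR = 122 × 0.8429 = 103 V

103 V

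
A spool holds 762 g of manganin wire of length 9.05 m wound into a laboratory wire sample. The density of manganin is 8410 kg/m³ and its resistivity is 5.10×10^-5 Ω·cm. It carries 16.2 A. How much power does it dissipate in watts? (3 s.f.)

ρ = 5.10×10^-5 Ω·cm = 5.10×10^-7 Ω·m
A = m/(density·L) = 0.762/(8410×9.05) = 1.0012e-05 m²
R = ρL/A = (5.10×10^-7)(9.05)/(1.0012e-05) = 0.461 Ω
P = I²R = (16.2)² × 0.461 = 121 W

121 W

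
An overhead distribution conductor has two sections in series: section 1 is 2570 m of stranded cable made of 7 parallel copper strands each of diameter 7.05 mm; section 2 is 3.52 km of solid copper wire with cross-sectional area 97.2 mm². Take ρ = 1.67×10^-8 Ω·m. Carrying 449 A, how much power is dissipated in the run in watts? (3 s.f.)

Section 1: A_strand = π(3.5250e-03)² = 3.904e-05 m²; R₁ = ρL/(N·A_s) = (1.67×10^-8)(2570)/(7×3.904e-05) = 0.1571 Ω
Section 2: A = 97.2 mm² = 9.720e-05 m²
R₂ = (1.67×10^-8)(3520)/(9.720e-05) = 0.6048 Ω
R = R₁ + R₂ = 0.7618 Ω
P = I²R = (449)² × 0.7618 = 1.54×10^5 W

1.54×10^5 W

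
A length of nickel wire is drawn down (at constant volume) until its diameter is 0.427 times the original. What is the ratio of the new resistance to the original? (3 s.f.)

Volume constant ⇒ L' = L/r² with r = 0.427. R' = ρL'/A' = ρ(L/r²)/(πr²d₀²/4) = R/r⁴.
Factor = 30.1

30.1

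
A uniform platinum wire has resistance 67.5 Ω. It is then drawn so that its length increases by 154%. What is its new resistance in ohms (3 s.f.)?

k = 1 + 154/100 = 2.54; volume constant ⇒ A' = A/k, so R' = k²R.
R' = 6.452 × 67.5 = 435 Ω

435 Ω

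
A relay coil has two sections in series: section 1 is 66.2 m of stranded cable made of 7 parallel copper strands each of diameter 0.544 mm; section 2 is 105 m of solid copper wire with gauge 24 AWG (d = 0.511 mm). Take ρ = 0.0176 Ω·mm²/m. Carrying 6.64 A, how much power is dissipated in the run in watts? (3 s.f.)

429 W

ρ = 0.0176 Ω·mm²/m = 1.76×10^-8 Ω·m
Section 1: A_strand = π(2.7200e-04)² = 2.324e-07 m²; R₁ = ρL/(N·A_s) = (1.76×10^-8)(66.2)/(7×2.324e-07) = 0.7161 Ω
Section 2: A = π(0.511/2 mm)² = π(2.5550e-04 m)² = 2.051e-07 m²
R₂ = (1.76×10^-8)(105)/(2.051e-07) = 9.011 Ω
R = R₁ + R₂ = 9.727 Ω
P = I²R = (6.64)² × 9.727 = 429 W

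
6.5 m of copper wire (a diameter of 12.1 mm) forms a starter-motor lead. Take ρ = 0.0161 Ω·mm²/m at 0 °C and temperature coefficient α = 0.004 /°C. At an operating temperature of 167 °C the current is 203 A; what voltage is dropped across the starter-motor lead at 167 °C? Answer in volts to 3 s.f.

0.308 V

ρ = 0.0161 Ω·mm²/m = 1.61×10^-8 Ω·m
A = π(d/2)² = π(6.0500e-03 m)² = 1.150e-04 m²
R₍0₎ = ρL/A = (1.61×10^-8)(6.5)/(1.150e-04) = 9.101×10^-4 Ω
R₍167₎ = R₍0₎(1 + αΔT) = 9.101×10^-4 × (1 + 0.004×167) = 0.001518 Ω
V = IR = 203 × 0.001518 = 0.308 V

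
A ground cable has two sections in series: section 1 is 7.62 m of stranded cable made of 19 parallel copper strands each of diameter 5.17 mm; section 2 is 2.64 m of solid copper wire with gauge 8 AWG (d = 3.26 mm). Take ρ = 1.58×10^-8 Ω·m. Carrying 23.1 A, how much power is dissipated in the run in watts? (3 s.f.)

2.83 W

Section 1: A_strand = π(2.5850e-03)² = 2.099e-05 m²; R₁ = ρL/(N·A_s) = (1.58×10^-8)(7.62)/(19×2.099e-05) = 3.018×10^-4 Ω
Section 2: A = π(3.26/2 mm)² = π(1.6300e-03 m)² = 8.347e-06 m²
R₂ = (1.58×10^-8)(2.64)/(8.347e-06) = 0.004997 Ω
R = R₁ + R₂ = 0.005299 Ω
P = I²R = (23.1)² × 0.005299 = 2.83 W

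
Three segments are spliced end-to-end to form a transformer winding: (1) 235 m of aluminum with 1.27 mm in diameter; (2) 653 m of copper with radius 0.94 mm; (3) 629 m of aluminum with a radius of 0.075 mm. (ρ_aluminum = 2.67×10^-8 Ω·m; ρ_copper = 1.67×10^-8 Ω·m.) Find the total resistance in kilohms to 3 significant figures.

0.959 kΩ

Seg 1: A = π(d/2)² = π(6.3500e-04 m)² = 1.267e-06 m²
R_1 = (2.67×10^-8)(235)/(1.267e-06) = 4.953 Ω
Seg 2: A = πr² = π(9.4000e-04 m)² = 2.776e-06 m²
R_2 = (1.67×10^-8)(653)/(2.776e-06) = 3.928 Ω
Seg 3: A = πr² = π(7.5000e-05 m)² = 1.767e-08 m²
R_3 = (2.67×10^-8)(629)/(1.767e-08) = 950.4 Ω
R_total = R_1 + R_2 + R_3 = 0.959 kΩ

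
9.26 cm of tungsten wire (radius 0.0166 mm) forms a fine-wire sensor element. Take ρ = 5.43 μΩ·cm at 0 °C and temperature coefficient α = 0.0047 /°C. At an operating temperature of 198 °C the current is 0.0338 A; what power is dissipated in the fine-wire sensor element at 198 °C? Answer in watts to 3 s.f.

ρ = 5.43 μΩ·cm = 5.43×10^-8 Ω·m
A = πr² = π(1.6600e-05 m)² = 8.657e-10 m²
R₍0₎ = ρL/A = (5.43×10^-8)(0.0926)/(8.657e-10) = 5.808 Ω
R₍198₎ = R₍0₎(1 + αΔT) = 5.808 × (1 + 0.0047×198) = 11.21 Ω
P = I²R = (0.0338)² × 11.21 = 0.0128 W

0.0128 W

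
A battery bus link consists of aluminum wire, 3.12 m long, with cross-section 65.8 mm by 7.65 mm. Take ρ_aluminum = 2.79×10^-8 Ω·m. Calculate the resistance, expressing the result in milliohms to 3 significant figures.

A = 65.8 × 7.65 mm² = 503 mm² = 5.034e-04 m²
R = ρL/A = (2.79×10^-8)(3.12 m)/(5.034e-04 m²) = 0.173 mΩ

0.173 mΩ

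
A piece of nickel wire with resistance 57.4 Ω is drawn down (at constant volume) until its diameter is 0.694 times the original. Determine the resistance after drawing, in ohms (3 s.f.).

247 Ω

Volume constant ⇒ L' = L/r² with r = 0.694. R' = ρL'/A' = ρ(L/r²)/(πr²d₀²/4) = R/r⁴.
R' = 4.311 × 57.4 = 247 Ω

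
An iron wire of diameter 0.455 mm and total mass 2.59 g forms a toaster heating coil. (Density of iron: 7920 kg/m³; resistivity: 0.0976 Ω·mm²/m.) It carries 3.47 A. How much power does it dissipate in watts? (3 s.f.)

14.5 W

ρ = 0.0976 Ω·mm²/m = 9.76×10^-8 Ω·m
A = π(d/2)² = π(2.2750e-04 m)² = 1.6260e-07 m²
L = m/(density·A) = 0.00259/(7920×1.6260e-07) = 2.011 m
R = ρL/A = (9.76×10^-8)(2.011)/(1.6260e-07) = 1.207 Ω
P = I²R = (3.47)² × 1.207 = 14.5 W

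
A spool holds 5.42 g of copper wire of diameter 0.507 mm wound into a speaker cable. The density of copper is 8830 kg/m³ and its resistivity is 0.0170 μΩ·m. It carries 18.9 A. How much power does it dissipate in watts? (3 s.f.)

91.5 W

ρ = 0.0170 μΩ·m = 1.70×10^-8 Ω·m
A = π(d/2)² = π(2.5350e-04 m)² = 2.0189e-07 m²
L = m/(density·A) = 0.00542/(8830×2.0189e-07) = 3.04 m
R = ρL/A = (1.70×10^-8)(3.04)/(2.0189e-07) = 0.256 Ω
P = I²R = (18.9)² × 0.256 = 91.5 W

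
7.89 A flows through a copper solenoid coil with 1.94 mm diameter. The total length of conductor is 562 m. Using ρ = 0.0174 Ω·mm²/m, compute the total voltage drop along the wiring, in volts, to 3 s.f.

ρ = 0.0174 Ω·mm²/m = 1.74×10^-8 Ω·m
A = π(d/2)² = π(9.7000e-04 m)² = 2.956e-06 m²
R = ρL/A = (1.74×10^-8)(562)/(2.956e-06) = 3.308 Ω
V = IR = 7.89 × 3.308 = 26.1 V

26.1 V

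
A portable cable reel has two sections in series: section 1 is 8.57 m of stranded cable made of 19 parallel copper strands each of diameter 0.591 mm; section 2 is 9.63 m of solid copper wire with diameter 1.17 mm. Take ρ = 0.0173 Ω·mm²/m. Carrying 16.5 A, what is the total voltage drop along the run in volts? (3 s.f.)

3.03 V

ρ = 0.0173 Ω·mm²/m = 1.73×10^-8 Ω·m
Section 1: A_strand = π(2.9550e-04)² = 2.743e-07 m²; R₁ = ρL/(N·A_s) = (1.73×10^-8)(8.57)/(19×2.743e-07) = 0.02845 Ω
Section 2: A = π(d/2)² = π(5.8500e-04 m)² = 1.075e-06 m²
R₂ = (1.73×10^-8)(9.63)/(1.075e-06) = 0.155 Ω
R = R₁ + R₂ = 0.1834 Ω
V = IR = 16.5 × 0.1834 = 3.03 V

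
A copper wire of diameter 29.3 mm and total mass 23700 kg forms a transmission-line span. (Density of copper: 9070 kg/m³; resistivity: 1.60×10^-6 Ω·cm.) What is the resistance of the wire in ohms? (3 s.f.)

0.0920 Ω

ρ = 1.60×10^-6 Ω·cm = 1.60×10^-8 Ω·m
A = π(d/2)² = π(1.4650e-02 m)² = 6.7426e-04 m²
L = m/(density·A) = 23700/(9070×6.7426e-04) = 3875 m
R = ρL/A = (1.60×10^-8)(3875)/(6.7426e-04) = 0.0920 Ω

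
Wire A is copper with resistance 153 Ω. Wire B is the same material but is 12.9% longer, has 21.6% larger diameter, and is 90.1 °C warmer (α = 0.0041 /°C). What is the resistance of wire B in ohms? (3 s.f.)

160 Ω

R ∝ ρL/d² with ρ ∝ (1+αΔT), so R_B/R_A = (1 + 12.9/100) × (1 + 21.6/100)⁻² × (1 + 0.0041×90.1)
= 1.129 × 0.6763 × 1.369 = 1.046
R_B = 1.046 × 153 = 160 Ω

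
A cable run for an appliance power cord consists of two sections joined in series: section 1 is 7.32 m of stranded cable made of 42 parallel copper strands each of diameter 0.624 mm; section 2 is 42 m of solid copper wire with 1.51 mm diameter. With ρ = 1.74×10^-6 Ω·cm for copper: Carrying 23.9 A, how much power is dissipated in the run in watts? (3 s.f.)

ρ = 1.74×10^-6 Ω·cm = 1.74×10^-8 Ω·m
Section 1: A_strand = π(3.1200e-04)² = 3.058e-07 m²; R₁ = ρL/(N·A_s) = (1.74×10^-8)(7.32)/(42×3.058e-07) = 0.009916 Ω
Section 2: A = π(d/2)² = π(7.5500e-04 m)² = 1.791e-06 m²
R₂ = (1.74×10^-8)(42)/(1.791e-06) = 0.4081 Ω
R = R₁ + R₂ = 0.418 Ω
P = I²R = (23.9)² × 0.418 = 239 W

239 W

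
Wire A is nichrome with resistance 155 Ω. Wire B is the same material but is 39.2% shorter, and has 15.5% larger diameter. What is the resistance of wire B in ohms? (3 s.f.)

70.6 Ω

R ∝ L/d², so R_B/R_A = (1 − 39.2/100) × (1 + 15.5/100)⁻²
= 0.608 × 0.7496 = 0.4558
R_B = 0.4558 × 155 = 70.6 Ω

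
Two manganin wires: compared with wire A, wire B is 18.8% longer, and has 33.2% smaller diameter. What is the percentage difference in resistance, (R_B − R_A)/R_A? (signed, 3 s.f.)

R ∝ L/d², so R_B/R_A = (1 + 18.8/100) × (1 − 33.2/100)⁻²
= 1.188 × 2.241 = 2.662
(R_B − R_A)/R_A = 2.662 − 1 = 166%

166%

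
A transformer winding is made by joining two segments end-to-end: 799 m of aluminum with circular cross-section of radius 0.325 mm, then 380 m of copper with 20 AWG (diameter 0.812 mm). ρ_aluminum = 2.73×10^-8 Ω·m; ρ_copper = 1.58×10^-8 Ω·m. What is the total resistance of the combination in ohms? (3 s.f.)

Segment 1: A = πr² = π(3.2500e-04 m)² = 3.318e-07 m²
R₁ = ρL/A = (2.73×10^-8)(799)/(3.318e-07) = 65.73 Ω
Segment 2: A = π(0.812/2 mm)² = π(4.0600e-04 m)² = 5.178e-07 m²
R₂ = (1.58×10^-8)(380)/(5.178e-07) = 11.59 Ω
R = R₁ + R₂ = 77.3 Ω

77.3 Ω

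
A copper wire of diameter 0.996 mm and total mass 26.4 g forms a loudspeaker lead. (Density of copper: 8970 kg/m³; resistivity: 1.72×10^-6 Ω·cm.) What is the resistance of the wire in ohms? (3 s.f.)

0.0834 Ω

ρ = 1.72×10^-6 Ω·cm = 1.72×10^-8 Ω·m
A = π(d/2)² = π(4.9800e-04 m)² = 7.7913e-07 m²
L = m/(density·A) = 0.0264/(8970×7.7913e-07) = 3.777 m
R = ρL/A = (1.72×10^-8)(3.777)/(7.7913e-07) = 0.0834 Ω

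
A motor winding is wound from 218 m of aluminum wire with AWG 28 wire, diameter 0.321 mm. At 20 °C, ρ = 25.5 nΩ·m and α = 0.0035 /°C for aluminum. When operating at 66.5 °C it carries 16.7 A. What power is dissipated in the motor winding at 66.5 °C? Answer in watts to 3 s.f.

ρ = 25.5 nΩ·m = 2.55×10^-8 Ω·m
A = π(0.321/2 mm)² = π(1.6050e-04 m)² = 8.093e-08 m²
R₍20₎ = ρL/A = (2.55×10^-8)(218)/(8.093e-08) = 68.69 Ω
R₍66.5₎ = R₍20₎(1 + αΔT) = 68.69 × (1 + 0.0035×46.5) = 79.87 Ω
P = I²R = (16.7)² × 79.87 = 22300 W

22300 W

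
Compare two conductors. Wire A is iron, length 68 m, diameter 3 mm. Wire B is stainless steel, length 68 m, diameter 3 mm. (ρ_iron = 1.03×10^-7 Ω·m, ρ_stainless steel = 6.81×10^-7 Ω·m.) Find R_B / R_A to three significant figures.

R ∝ ρL/d², so R_B/R_A = (ρ_B/ρ_A)
= (6.81×10^-7/1.03×10^-7) = 6.61

6.61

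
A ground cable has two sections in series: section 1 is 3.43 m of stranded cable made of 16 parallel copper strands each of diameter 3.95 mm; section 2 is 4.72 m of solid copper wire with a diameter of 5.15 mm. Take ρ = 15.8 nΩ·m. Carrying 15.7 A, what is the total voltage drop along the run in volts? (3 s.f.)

0.0605 V

ρ = 15.8 nΩ·m = 1.58×10^-8 Ω·m
Section 1: A_strand = π(1.9750e-03)² = 1.225e-05 m²; R₁ = ρL/(N·A_s) = (1.58×10^-8)(3.43)/(16×1.225e-05) = 2.764×10^-4 Ω
Section 2: A = π(d/2)² = π(2.5750e-03 m)² = 2.083e-05 m²
R₂ = (1.58×10^-8)(4.72)/(2.083e-05) = 0.00358 Ω
R = R₁ + R₂ = 0.003857 Ω
V = IR = 15.7 × 0.003857 = 0.0605 V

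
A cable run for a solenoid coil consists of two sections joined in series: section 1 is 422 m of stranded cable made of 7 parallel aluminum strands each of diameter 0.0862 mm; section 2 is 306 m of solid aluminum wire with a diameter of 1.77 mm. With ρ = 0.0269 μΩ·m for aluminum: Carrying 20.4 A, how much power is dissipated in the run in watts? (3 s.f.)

ρ = 0.0269 μΩ·m = 2.69×10^-8 Ω·m
Section 1: A_strand = π(4.3100e-05)² = 5.836e-09 m²; R₁ = ρL/(N·A_s) = (2.69×10^-8)(422)/(7×5.836e-09) = 277.9 Ω
Section 2: A = π(d/2)² = π(8.8500e-04 m)² = 2.461e-06 m²
R₂ = (2.69×10^-8)(306)/(2.461e-06) = 3.345 Ω
R = R₁ + R₂ = 281.2 Ω
P = I²R = (20.4)² × 281.2 = 1.17×10^5 W

1.17×10^5 W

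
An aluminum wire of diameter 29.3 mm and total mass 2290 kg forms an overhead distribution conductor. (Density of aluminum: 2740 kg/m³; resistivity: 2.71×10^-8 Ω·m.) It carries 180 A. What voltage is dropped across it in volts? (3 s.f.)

A = π(d/2)² = π(1.4650e-02 m)² = 6.7426e-04 m²
L = m/(density·A) = 2290/(2740×6.7426e-04) = 1240 m
R = ρL/A = (2.71×10^-8)(1240)/(6.7426e-04) = 0.04982 Ω
V = IR = 180 × 0.04982 = 8.97 V

8.97 V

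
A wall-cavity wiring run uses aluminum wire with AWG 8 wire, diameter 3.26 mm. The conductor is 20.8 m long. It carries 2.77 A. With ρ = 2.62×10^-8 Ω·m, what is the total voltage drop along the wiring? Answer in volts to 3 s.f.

0.181 V

A = π(3.26/2 mm)² = π(1.6300e-03 m)² = 8.347e-06 m²
R = ρL/A = (2.62×10^-8)(20.8)/(8.347e-06) = 0.06529 Ω
V = IR = 2.77 × 0.06529 = 0.181 V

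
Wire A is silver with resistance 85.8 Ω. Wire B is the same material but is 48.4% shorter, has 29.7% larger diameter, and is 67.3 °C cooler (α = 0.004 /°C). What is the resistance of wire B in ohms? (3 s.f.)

R ∝ ρL/d² with ρ ∝ (1+αΔT), so R_B/R_A = (1 − 48.4/100) × (1 + 29.7/100)⁻² × (1 − 0.004×67.3)
= 0.516 × 0.5945 × 0.7308 = 0.2242
R_B = 0.2242 × 85.8 = 19.2 Ω

19.2 Ω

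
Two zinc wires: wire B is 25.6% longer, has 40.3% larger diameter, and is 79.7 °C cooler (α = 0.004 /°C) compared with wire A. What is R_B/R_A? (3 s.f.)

R ∝ ρL/d² with ρ ∝ (1+αΔT), so R_B/R_A = (1 + 25.6/100) × (1 + 40.3/100)⁻² × (1 − 0.004×79.7)
= 1.256 × 0.508 × 0.6812 = 0.435

0.435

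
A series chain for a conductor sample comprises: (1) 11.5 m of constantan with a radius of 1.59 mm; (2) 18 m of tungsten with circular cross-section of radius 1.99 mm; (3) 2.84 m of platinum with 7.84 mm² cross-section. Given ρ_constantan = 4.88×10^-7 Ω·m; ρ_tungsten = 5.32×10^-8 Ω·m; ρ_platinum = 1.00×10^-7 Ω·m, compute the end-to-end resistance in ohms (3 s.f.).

Seg 1: A = πr² = π(1.5900e-03 m)² = 7.942e-06 m²
R_1 = (4.88×10^-7)(11.5)/(7.942e-06) = 0.7066 Ω
Seg 2: A = πr² = π(1.9900e-03 m)² = 1.244e-05 m²
R_2 = (5.32×10^-8)(18)/(1.244e-05) = 0.07697 Ω
Seg 3: A = 7.84 mm² = 7.840e-06 m²
R_3 = (1.00×10^-7)(2.84)/(7.840e-06) = 0.03622 Ω
R_total = R_1 + R_2 + R_3 = 0.820 Ω

0.820 Ω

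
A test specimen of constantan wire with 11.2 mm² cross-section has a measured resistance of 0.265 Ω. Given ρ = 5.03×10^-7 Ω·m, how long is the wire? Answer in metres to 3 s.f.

5.90 m

A = 11.2 mm² = 1.120e-05 m²
L = RA/ρ = (0.265)(1.120e-05)/(5.03×10^-7) = 5.90 m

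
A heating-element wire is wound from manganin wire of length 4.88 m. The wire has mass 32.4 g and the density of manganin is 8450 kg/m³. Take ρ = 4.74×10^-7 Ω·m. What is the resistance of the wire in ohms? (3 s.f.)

2.94 Ω

A = m/(density·L) = 0.0324/(8450×4.88) = 7.8572e-07 m²
R = ρL/A = (4.74×10^-7)(4.88)/(7.8572e-07) = 2.94 Ω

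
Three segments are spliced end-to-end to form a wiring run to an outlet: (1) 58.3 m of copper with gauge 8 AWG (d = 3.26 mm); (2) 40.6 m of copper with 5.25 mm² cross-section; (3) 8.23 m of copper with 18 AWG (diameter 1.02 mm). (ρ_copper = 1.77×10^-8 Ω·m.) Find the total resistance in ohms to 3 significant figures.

Seg 1: A = π(3.26/2 mm)² = π(1.6300e-03 m)² = 8.347e-06 m²
R_1 = (1.77×10^-8)(58.3)/(8.347e-06) = 0.1236 Ω
Seg 2: A = 5.25 mm² = 5.250e-06 m²
R_2 = (1.77×10^-8)(40.6)/(5.250e-06) = 0.1369 Ω
Seg 3: A = π(1.02/2 mm)² = π(5.1000e-04 m)² = 8.171e-07 m²
R_3 = (1.77×10^-8)(8.23)/(8.171e-07) = 0.1783 Ω
R_total = R_1 + R_2 + R_3 = 0.439 Ω

0.439 Ω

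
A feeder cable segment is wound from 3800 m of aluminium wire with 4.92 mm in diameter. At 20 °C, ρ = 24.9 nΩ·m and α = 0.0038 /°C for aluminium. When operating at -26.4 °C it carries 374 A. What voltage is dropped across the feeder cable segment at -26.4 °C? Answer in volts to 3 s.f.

ρ = 24.9 nΩ·m = 2.49×10^-8 Ω·m
A = π(d/2)² = π(2.4600e-03 m)² = 1.901e-05 m²
R₍20₎ = ρL/A = (2.49×10^-8)(3800)/(1.901e-05) = 4.977 Ω
R₍-26.4₎ = R₍20₎(1 + αΔT) = 4.977 × (1 + 0.0038×-46.4) = 4.099 Ω
V = IR = 374 × 4.099 = 1530 V

1530 V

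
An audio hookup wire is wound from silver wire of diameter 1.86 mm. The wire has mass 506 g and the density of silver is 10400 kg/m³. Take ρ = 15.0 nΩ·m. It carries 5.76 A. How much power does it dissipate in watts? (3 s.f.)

3.28 W

ρ = 15.0 nΩ·m = 1.50×10^-8 Ω·m
A = π(d/2)² = π(9.3000e-04 m)² = 2.7172e-06 m²
L = m/(density·A) = 0.506/(10400×2.7172e-06) = 17.91 m
R = ρL/A = (1.50×10^-8)(17.91)/(2.7172e-06) = 0.09885 Ω
P = I²R = (5.76)² × 0.09885 = 3.28 W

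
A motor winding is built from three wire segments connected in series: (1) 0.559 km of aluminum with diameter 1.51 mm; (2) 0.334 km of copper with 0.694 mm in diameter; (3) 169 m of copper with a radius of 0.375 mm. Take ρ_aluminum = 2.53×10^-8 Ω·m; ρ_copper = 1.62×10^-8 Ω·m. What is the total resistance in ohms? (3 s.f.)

28.4 Ω

Seg 1: A = π(d/2)² = π(7.5500e-04 m)² = 1.791e-06 m²
R_1 = (2.53×10^-8)(559)/(1.791e-06) = 7.897 Ω
Seg 2: A = π(d/2)² = π(3.4700e-04 m)² = 3.783e-07 m²
R_2 = (1.62×10^-8)(334)/(3.783e-07) = 14.3 Ω
Seg 3: A = πr² = π(3.7500e-04 m)² = 4.418e-07 m²
R_3 = (1.62×10^-8)(169)/(4.418e-07) = 6.197 Ω
R_total = R_1 + R_2 + R_3 = 28.4 Ω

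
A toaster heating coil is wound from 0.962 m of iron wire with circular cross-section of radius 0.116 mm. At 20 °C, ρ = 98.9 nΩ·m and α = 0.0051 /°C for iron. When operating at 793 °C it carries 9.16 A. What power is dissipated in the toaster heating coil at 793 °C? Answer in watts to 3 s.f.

ρ = 98.9 nΩ·m = 9.89×10^-8 Ω·m
A = πr² = π(1.1600e-04 m)² = 4.227e-08 m²
R₍20₎ = ρL/A = (9.89×10^-8)(0.962)/(4.227e-08) = 2.251 Ω
R₍793₎ = R₍20₎(1 + αΔT) = 2.251 × (1 + 0.0051×773) = 11.12 Ω
P = I²R = (9.16)² × 11.12 = 933 W

933 W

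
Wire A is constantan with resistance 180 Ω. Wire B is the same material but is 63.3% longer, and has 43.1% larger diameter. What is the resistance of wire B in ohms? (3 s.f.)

R ∝ L/d², so R_B/R_A = (1 + 63.3/100) × (1 + 43.1/100)⁻²
= 1.633 × 0.4883 = 0.7975
R_B = 0.7975 × 180 = 144 Ω

144 Ω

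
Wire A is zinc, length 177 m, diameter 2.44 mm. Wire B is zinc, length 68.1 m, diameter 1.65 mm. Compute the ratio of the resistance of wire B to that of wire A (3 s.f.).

0.841

R ∝ ρL/d², so R_B/R_A = (L_B/L_A) × (d_A/d_B)²
= (68.1/177) × (2.44/1.65)² = 0.841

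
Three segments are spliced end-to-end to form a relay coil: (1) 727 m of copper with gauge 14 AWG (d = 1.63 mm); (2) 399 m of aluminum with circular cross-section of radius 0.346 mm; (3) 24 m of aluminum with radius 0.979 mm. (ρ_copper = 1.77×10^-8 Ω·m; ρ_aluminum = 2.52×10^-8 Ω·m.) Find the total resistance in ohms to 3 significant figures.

33.1 Ω

Seg 1: A = π(1.63/2 mm)² = π(8.1500e-04 m)² = 2.087e-06 m²
R_1 = (1.77×10^-8)(727)/(2.087e-06) = 6.167 Ω
Seg 2: A = πr² = π(3.4600e-04 m)² = 3.761e-07 m²
R_2 = (2.52×10^-8)(399)/(3.761e-07) = 26.73 Ω
Seg 3: A = πr² = π(9.7900e-04 m)² = 3.011e-06 m²
R_3 = (2.52×10^-8)(24)/(3.011e-06) = 0.2009 Ω
R_total = R_1 + R_2 + R_3 = 33.1 Ω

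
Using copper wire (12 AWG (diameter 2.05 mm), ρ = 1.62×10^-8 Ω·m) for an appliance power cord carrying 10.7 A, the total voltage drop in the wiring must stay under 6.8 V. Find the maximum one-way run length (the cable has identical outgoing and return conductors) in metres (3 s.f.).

64.7 m

A = π(2.05/2 mm)² = π(1.0250e-03 m)² = 3.301e-06 m²
L_max = V_max·A/(2·ρI) = (6.8)(3.301e-06)/(2×1.62×10^-8×10.7) = 64.7 m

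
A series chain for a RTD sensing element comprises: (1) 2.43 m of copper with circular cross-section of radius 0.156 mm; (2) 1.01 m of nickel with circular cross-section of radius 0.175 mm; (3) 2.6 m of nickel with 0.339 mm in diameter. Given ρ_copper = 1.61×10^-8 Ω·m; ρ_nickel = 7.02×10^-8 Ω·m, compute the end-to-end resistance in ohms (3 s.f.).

Seg 1: A = πr² = π(1.5600e-04 m)² = 7.645e-08 m²
R_1 = (1.61×10^-8)(2.43)/(7.645e-08) = 0.5117 Ω
Seg 2: A = πr² = π(1.7500e-04 m)² = 9.621e-08 m²
R_2 = (7.02×10^-8)(1.01)/(9.621e-08) = 0.7369 Ω
Seg 3: A = π(d/2)² = π(1.6950e-04 m)² = 9.026e-08 m²
R_3 = (7.02×10^-8)(2.6)/(9.026e-08) = 2.022 Ω
R_total = R_1 + R_2 + R_3 = 3.27 Ω

3.27 Ω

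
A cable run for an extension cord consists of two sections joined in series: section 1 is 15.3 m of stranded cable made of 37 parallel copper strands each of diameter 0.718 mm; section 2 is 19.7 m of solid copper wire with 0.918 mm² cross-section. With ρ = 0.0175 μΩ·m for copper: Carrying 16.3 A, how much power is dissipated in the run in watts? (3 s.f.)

105 W

ρ = 0.0175 μΩ·m = 1.75×10^-8 Ω·m
Section 1: A_strand = π(3.5900e-04)² = 4.049e-07 m²; R₁ = ρL/(N·A_s) = (1.75×10^-8)(15.3)/(37×4.049e-07) = 0.01787 Ω
Section 2: A = 0.918 mm² = 9.180e-07 m²
R₂ = (1.75×10^-8)(19.7)/(9.180e-07) = 0.3755 Ω
R = R₁ + R₂ = 0.3934 Ω
P = I²R = (16.3)² × 0.3934 = 105 W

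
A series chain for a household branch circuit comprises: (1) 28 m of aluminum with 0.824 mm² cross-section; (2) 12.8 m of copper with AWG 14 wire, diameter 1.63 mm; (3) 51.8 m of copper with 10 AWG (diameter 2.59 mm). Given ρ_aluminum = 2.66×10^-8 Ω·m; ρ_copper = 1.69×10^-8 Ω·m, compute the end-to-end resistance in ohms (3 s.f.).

Seg 1: A = 0.824 mm² = 8.240e-07 m²
R_1 = (2.66×10^-8)(28)/(8.240e-07) = 0.9039 Ω
Seg 2: A = π(1.63/2 mm)² = π(8.1500e-04 m)² = 2.087e-06 m²
R_2 = (1.69×10^-8)(12.8)/(2.087e-06) = 0.1037 Ω
Seg 3: A = π(2.59/2 mm)² = π(1.2950e-03 m)² = 5.269e-06 m²
R_3 = (1.69×10^-8)(51.8)/(5.269e-06) = 0.1662 Ω
R_total = R_1 + R_2 + R_3 = 1.17 Ω

1.17 Ω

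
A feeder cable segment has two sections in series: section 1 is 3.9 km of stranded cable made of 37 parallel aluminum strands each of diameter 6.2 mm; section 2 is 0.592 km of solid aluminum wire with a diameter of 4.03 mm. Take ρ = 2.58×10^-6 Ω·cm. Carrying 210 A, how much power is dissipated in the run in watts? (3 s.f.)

ρ = 2.58×10^-6 Ω·cm = 2.58×10^-8 Ω·m
Section 1: A_strand = π(3.1000e-03)² = 3.019e-05 m²; R₁ = ρL/(N·A_s) = (2.58×10^-8)(3900)/(37×3.019e-05) = 0.09008 Ω
Section 2: A = π(d/2)² = π(2.0150e-03 m)² = 1.276e-05 m²
R₂ = (2.58×10^-8)(592)/(1.276e-05) = 1.197 Ω
R = R₁ + R₂ = 1.287 Ω
P = I²R = (210)² × 1.287 = 56800 W

56800 W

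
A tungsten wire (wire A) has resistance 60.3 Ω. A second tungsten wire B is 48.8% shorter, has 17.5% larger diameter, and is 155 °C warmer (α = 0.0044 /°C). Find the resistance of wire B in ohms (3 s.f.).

R ∝ ρL/d² with ρ ∝ (1+αΔT), so R_B/R_A = (1 − 48.8/100) × (1 + 17.5/100)⁻² × (1 + 0.0044×155)
= 0.512 × 0.7243 × 1.682 = 0.6238
R_B = 0.6238 × 60.3 = 37.6 Ω

37.6 Ω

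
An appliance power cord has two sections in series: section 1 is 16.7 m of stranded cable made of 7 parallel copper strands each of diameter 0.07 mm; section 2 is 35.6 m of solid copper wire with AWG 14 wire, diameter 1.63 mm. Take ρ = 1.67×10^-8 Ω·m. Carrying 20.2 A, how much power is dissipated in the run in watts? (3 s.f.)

Section 1: A_strand = π(3.5000e-05)² = 3.848e-09 m²; R₁ = ρL/(N·A_s) = (1.67×10^-8)(16.7)/(7×3.848e-09) = 10.35 Ω
Section 2: A = π(1.63/2 mm)² = π(8.1500e-04 m)² = 2.087e-06 m²
R₂ = (1.67×10^-8)(35.6)/(2.087e-06) = 0.2849 Ω
R = R₁ + R₂ = 10.64 Ω
P = I²R = (20.2)² × 10.64 = 4340 W

4340 W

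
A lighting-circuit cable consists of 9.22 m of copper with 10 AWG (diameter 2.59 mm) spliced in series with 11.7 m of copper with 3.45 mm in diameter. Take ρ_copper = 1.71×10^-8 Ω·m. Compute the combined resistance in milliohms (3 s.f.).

51.3 mΩ

Segment 1: A = π(2.59/2 mm)² = π(1.2950e-03 m)² = 5.269e-06 m²
R₁ = ρL/A = (1.71×10^-8)(9.22)/(5.269e-06) = 0.02993 Ω
Segment 2: A = π(d/2)² = π(1.7250e-03 m)² = 9.348e-06 m²
R₂ = (1.71×10^-8)(11.7)/(9.348e-06) = 0.0214 Ω
R = R₁ + R₂ = 51.3 mΩ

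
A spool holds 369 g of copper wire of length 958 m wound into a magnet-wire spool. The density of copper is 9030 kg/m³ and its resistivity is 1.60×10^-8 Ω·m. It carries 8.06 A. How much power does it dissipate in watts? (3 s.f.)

A = m/(density·L) = 0.369/(9030×958) = 4.2655e-08 m²
R = ρL/A = (1.60×10^-8)(958)/(4.2655e-08) = 359.3 Ω
P = I²R = (8.06)² × 359.3 = 23300 W

23300 W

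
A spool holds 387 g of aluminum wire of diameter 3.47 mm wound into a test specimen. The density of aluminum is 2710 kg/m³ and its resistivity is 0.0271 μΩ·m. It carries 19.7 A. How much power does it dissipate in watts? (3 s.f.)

ρ = 0.0271 μΩ·m = 2.71×10^-8 Ω·m
A = π(d/2)² = π(1.7350e-03 m)² = 9.4569e-06 m²
L = m/(density·A) = 0.387/(2710×9.4569e-06) = 15.1 m
R = ρL/A = (2.71×10^-8)(15.1)/(9.4569e-06) = 0.04327 Ω
P = I²R = (19.7)² × 0.04327 = 16.8 W

16.8 W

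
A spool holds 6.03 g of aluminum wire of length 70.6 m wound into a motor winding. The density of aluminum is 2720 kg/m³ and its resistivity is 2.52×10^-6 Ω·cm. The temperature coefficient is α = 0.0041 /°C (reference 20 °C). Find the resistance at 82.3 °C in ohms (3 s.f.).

71.1 Ω

ρ = 2.52×10^-6 Ω·cm = 2.52×10^-8 Ω·m
A = m/(density·L) = 0.00603/(2720×70.6) = 3.1401e-08 m²
R = ρL/A = (2.52×10^-8)(70.6)/(3.1401e-08) = 56.66 Ω
R(82.3 °C) = 56.66 × (1 + 0.0041×62.3) = 71.1 Ω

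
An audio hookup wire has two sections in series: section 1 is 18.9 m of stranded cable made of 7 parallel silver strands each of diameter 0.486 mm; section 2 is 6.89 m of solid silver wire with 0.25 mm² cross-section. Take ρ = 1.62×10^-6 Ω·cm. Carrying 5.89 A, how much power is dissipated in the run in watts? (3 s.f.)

23.7 W

ρ = 1.62×10^-6 Ω·cm = 1.62×10^-8 Ω·m
Section 1: A_strand = π(2.4300e-04)² = 1.855e-07 m²; R₁ = ρL/(N·A_s) = (1.62×10^-8)(18.9)/(7×1.855e-07) = 0.2358 Ω
Section 2: A = 0.25 mm² = 2.500e-07 m²
R₂ = (1.62×10^-8)(6.89)/(2.500e-07) = 0.4465 Ω
R = R₁ + R₂ = 0.6823 Ω
P = I²R = (5.89)² × 0.6823 = 23.7 W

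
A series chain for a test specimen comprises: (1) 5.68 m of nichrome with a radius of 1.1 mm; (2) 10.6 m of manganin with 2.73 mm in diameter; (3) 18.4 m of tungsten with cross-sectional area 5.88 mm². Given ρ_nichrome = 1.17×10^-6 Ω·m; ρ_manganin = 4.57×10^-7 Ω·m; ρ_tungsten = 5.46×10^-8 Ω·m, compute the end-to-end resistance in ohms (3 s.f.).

Seg 1: A = πr² = π(1.1000e-03 m)² = 3.801e-06 m²
R_1 = (1.17×10^-6)(5.68)/(3.801e-06) = 1.748 Ω
Seg 2: A = π(d/2)² = π(1.3650e-03 m)² = 5.853e-06 m²
R_2 = (4.57×10^-7)(10.6)/(5.853e-06) = 0.8276 Ω
Seg 3: A = 5.88 mm² = 5.880e-06 m²
R_3 = (5.46×10^-8)(18.4)/(5.880e-06) = 0.1709 Ω
R_total = R_1 + R_2 + R_3 = 2.75 Ω

2.75 Ω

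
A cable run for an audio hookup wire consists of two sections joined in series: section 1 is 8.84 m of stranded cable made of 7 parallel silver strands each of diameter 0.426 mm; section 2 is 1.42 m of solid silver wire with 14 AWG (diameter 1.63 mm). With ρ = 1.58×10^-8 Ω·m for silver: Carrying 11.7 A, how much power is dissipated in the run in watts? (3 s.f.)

Section 1: A_strand = π(2.1300e-04)² = 1.425e-07 m²; R₁ = ρL/(N·A_s) = (1.58×10^-8)(8.84)/(7×1.425e-07) = 0.14 Ω
Section 2: A = π(1.63/2 mm)² = π(8.1500e-04 m)² = 2.087e-06 m²
R₂ = (1.58×10^-8)(1.42)/(2.087e-06) = 0.01075 Ω
R = R₁ + R₂ = 0.1507 Ω
P = I²R = (11.7)² × 0.1507 = 20.6 W

20.6 W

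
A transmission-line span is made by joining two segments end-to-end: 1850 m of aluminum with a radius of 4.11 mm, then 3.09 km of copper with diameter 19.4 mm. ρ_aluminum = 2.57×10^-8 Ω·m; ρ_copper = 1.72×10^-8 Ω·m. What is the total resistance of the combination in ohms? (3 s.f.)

1.08 Ω

Segment 1: A = πr² = π(4.1100e-03 m)² = 5.307e-05 m²
R₁ = ρL/A = (2.57×10^-8)(1850)/(5.307e-05) = 0.8959 Ω
Segment 2: A = π(d/2)² = π(9.7000e-03 m)² = 2.956e-04 m²
R₂ = (1.72×10^-8)(3090)/(2.956e-04) = 0.1798 Ω
R = R₁ + R₂ = 1.08 Ω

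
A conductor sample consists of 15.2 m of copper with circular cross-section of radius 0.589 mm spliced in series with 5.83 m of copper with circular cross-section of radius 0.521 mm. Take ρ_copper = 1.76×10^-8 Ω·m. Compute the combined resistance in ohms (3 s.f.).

0.366 Ω

Segment 1: A = πr² = π(5.8900e-04 m)² = 1.090e-06 m²
R₁ = ρL/A = (1.76×10^-8)(15.2)/(1.090e-06) = 0.2455 Ω
Segment 2: A = πr² = π(5.2100e-04 m)² = 8.528e-07 m²
R₂ = (1.76×10^-8)(5.83)/(8.528e-07) = 0.1203 Ω
R = R₁ + R₂ = 0.366 Ω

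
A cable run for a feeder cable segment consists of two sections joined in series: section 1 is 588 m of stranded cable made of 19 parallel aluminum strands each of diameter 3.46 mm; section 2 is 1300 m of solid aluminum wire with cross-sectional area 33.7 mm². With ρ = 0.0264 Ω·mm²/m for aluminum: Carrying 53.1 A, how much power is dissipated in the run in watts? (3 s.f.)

3120 W

ρ = 0.0264 Ω·mm²/m = 2.64×10^-8 Ω·m
Section 1: A_strand = π(1.7300e-03)² = 9.402e-06 m²; R₁ = ρL/(N·A_s) = (2.64×10^-8)(588)/(19×9.402e-06) = 0.08689 Ω
Section 2: A = 33.7 mm² = 3.370e-05 m²
R₂ = (2.64×10^-8)(1300)/(3.370e-05) = 1.018 Ω
R = R₁ + R₂ = 1.105 Ω
P = I²R = (53.1)² × 1.105 = 3120 W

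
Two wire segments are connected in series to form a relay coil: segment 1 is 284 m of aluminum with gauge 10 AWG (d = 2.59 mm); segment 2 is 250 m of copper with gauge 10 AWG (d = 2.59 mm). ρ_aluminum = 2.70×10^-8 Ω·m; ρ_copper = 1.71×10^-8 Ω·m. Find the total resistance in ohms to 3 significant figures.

Segment 1: A = π(2.59/2 mm)² = π(1.2950e-03 m)² = 5.269e-06 m²
R₁ = ρL/A = (2.70×10^-8)(284)/(5.269e-06) = 1.455 Ω
R₂ = (1.71×10^-8)(250)/(5.269e-06) = 0.8114 Ω
R = R₁ + R₂ = 2.27 Ω

2.27 Ω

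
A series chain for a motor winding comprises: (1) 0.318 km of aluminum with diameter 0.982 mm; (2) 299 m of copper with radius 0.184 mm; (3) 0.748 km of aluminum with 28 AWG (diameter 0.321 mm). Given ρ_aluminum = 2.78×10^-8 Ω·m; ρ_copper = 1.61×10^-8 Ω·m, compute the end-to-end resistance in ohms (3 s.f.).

Seg 1: A = π(d/2)² = π(4.9100e-04 m)² = 7.574e-07 m²
R_1 = (2.78×10^-8)(318)/(7.574e-07) = 11.67 Ω
Seg 2: A = πr² = π(1.8400e-04 m)² = 1.064e-07 m²
R_2 = (1.61×10^-8)(299)/(1.064e-07) = 45.26 Ω
Seg 3: A = π(0.321/2 mm)² = π(1.6050e-04 m)² = 8.093e-08 m²
R_3 = (2.78×10^-8)(748)/(8.093e-08) = 256.9 Ω
R_total = R_1 + R_2 + R_3 = 314 Ω

314 Ω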